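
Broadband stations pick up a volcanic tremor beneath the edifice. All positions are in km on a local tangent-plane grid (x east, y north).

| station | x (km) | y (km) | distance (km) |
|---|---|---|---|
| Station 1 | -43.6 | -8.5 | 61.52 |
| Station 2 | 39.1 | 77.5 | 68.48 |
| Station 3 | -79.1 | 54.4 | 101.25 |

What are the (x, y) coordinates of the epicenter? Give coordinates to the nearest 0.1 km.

Circle about each station: (x + 43.6)² + (y + 8.5)² = 61.52²; (x − 39.1)² + (y − 77.5)² = 68.48²; (x + 79.1)² + (y − 54.4)² = 101.25².
Subtracting the Station 1 equation from the Station 2 and Station 3 equations removes the quadratic terms:
165.4 x + 172.0 y = 4657.05
-71.0 x + 125.8 y = 776.11
Solving the 2×2 system: x ≈ 13.7, y ≈ 13.9 km.
Check against Station 1 (with the unrounded x, y): √((x + 43.6)²+(y + 8.5)²) = 61.52 ≈ 61.52 km. ✓

(13.7, 13.9)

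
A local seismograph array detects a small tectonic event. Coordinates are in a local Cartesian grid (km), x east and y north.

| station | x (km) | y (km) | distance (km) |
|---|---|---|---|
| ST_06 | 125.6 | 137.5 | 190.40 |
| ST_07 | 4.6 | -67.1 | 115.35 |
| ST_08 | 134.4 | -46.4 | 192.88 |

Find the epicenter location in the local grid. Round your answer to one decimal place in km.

(-38.0, 40.1)

Circle about each station: (x − 125.6)² + (y − 137.5)² = 190.40²; (x − 4.6)² + (y + 67.1)² = 115.35²; (x − 134.4)² + (y + 46.4)² = 192.88².
Subtracting pairs of circle equations eliminates x²+y² and gives linear equations (the radical axes):
-242.0 x − 409.2 y = -7211.50
17.6 x − 367.8 y = -15415.82
Solving the 2×2 system: x ≈ -38.0, y ≈ 40.1 km.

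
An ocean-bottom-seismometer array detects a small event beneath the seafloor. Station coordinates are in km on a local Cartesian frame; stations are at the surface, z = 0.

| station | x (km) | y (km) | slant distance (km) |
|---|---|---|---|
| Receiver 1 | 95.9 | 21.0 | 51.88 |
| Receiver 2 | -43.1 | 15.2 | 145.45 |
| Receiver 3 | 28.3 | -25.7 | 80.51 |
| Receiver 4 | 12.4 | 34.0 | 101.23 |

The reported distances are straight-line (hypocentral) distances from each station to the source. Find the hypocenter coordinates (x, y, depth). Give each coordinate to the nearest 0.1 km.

(93.9, -7.8, 43.1)

Each station gives a sphere (x−x_i)² + (y−y_i)² + z² = d_i² (stations at z=0).
Subtracting the Receiver 1 sphere from Receiver 2 and Receiver 3: z² cancels, leaving linear equations in x and y:
-278.0 x − 11.6 y = -26013.33
-135.2 x − 93.4 y = -11966.76
Solving: x ≈ 93.899, y ≈ -7.798 km (keep extra digits for the depth step; rounded: 93.9, -7.8).
Then from the Receiver 1 sphere: z² = 51.88² − (x − 95.9)² − (y − 21.0)² with x = 93.899, y = -7.798, so z ≈ 43.107 ≈ 43.1 km.
Check against Receiver 4 (with the unrounded solution): distance 101.23 ≈ 101.23 km. ✓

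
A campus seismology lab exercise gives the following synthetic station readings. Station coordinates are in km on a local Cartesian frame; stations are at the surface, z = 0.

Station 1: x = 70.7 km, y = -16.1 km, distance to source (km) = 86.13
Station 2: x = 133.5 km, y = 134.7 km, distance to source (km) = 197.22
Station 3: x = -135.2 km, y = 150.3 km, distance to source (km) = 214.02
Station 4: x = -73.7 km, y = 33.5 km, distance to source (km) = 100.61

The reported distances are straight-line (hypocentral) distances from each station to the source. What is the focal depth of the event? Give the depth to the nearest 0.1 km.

Each station gives a sphere (x−x_i)² + (y−y_i)² + z² = d_i² (stations at z=0).
Subtracting the Station 1 sphere from Station 2 and Station 3: z² cancels, leaving linear equations in x and y:
125.6 x + 301.6 y = -768.71
-411.8 x + 332.8 y = -2774.75
Solving: x ≈ 3.500, y ≈ -4.006 km (keep extra digits for the depth step; rounded: 3.5, -4.0).
Then from the Station 1 sphere: z² = 86.13² − (x − 70.7)² − (y + 16.1)² with x = 3.500, y = -4.006, so z ≈ 52.500 ≈ 52.5 km.

52.5 km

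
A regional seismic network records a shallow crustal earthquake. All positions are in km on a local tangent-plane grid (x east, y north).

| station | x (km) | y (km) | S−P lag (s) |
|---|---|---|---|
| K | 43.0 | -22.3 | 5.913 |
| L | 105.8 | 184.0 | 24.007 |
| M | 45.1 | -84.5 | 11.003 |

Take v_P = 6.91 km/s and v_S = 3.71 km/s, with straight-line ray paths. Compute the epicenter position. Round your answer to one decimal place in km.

Distance from S−P lag: d = Δt · v_P v_S / (v_P − v_S) = Δt · (6.91·3.71)/(6.91−3.71) ≈ 8.0113·Δt.
So d_K = 47.37, d_L = 192.33, d_M = 88.15 km.
Circle about each station: (x − 43.0)² + (y + 22.3)² = 47.37²; (x − 105.8)² + (y − 184.0)² = 192.33²; (x − 45.1)² + (y + 84.5)² = 88.15².
Subtracting the K equation from the L and M equations removes the quadratic terms:
125.6 x + 412.6 y = 7956.44
4.2 x − 124.4 y = 1301.46
Solving the 2×2 system: x ≈ 88.0, y ≈ -7.5 km.

88.0 km east, -7.5 km north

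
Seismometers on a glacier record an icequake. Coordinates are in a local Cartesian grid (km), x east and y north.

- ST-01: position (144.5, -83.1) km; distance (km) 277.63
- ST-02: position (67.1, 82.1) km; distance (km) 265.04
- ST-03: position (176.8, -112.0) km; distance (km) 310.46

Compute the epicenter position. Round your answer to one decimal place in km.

x ≈ -133.0 km, y ≈ -91.7 km

Circle about each station: (x − 144.5)² + (y + 83.1)² = 277.63²; (x − 67.1)² + (y − 82.1)² = 265.04²; (x − 176.8)² + (y + 112.0)² = 310.46².
Subtracting pairs of circle equations eliminates x²+y² and gives linear equations (the radical axes):
-154.8 x + 330.4 y = -9710.82
64.6 x − 57.8 y = -3290.61
Solving the 2×2 system: x ≈ -133.0, y ≈ -91.7 km.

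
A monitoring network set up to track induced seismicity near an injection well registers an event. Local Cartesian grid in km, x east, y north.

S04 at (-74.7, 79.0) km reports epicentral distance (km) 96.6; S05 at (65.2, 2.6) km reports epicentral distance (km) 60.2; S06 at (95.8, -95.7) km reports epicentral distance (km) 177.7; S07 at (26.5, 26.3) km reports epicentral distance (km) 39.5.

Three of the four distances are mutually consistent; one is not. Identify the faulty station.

Solve using three stations at a time. Using S04, S06, S07 (subtract circle equations pairwise → linear system) gives (x, y) ≈ (21.0, 65.5).
Distances from that point to each station vs reported:
  S04: calculated 96.6 vs reported 96.6 → residual 0.0 km
  S05: calculated 76.9 vs reported 60.2 → residual 16.7 km
  S06: calculated 177.7 vs reported 177.7 → residual 0.0 km
  S07: calculated 39.6 vs reported 39.5 → residual 0.1 km
S04, S06, S07 are mutually consistent (residuals ≈ 0); S05 is off by 16.7 km.

S05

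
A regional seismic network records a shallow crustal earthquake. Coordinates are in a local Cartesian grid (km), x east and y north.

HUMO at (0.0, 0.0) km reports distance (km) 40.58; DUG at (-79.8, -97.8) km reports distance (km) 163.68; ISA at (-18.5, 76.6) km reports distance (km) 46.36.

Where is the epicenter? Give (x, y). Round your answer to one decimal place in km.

Circle about each station: x² + y² = 40.58²; (x + 79.8)² + (y + 97.8)² = 163.68²; (x + 18.5)² + (y − 76.6)² = 46.36².
Subtracting the HUMO equation from the DUG and ISA equations removes the quadratic terms:
-159.6 x − 195.6 y = -9211.53
-37.0 x + 153.2 y = 5707.30
Solving the 2×2 system: x ≈ 9.3, y ≈ 39.5 km.
Check against HUMO (with the unrounded x, y): √(x²+y²) = 40.58 ≈ 40.58 km. ✓

(9.3, 39.5)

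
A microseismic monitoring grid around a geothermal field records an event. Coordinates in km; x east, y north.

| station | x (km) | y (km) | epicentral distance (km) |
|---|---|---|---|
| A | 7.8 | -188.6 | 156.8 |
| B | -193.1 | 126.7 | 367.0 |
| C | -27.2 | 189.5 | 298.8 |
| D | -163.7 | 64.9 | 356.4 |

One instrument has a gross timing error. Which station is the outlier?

Solve using three stations at a time. Using A, B, C (subtract circle equations pairwise → linear system) gives (x, y) ≈ (114.4, -73.6).
Distances from that point to each station vs reported:
  A: calculated 156.8 vs reported 156.8 → residual 0.0 km
  B: calculated 367.0 vs reported 367.0 → residual 0.0 km
  C: calculated 298.8 vs reported 298.8 → residual 0.0 km
  D: calculated 310.7 vs reported 356.4 → residual 45.7 km
A, B, C are mutually consistent (residuals ≈ 0); D is off by 45.7 km.

D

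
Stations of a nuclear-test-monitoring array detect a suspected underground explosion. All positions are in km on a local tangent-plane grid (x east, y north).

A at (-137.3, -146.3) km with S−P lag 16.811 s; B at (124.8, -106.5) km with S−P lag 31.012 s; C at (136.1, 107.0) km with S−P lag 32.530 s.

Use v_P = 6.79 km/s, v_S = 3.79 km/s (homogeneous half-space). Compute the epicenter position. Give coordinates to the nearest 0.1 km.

-120.3 km east, -3.1 km north

Distance from S−P lag: d = Δt · v_P v_S / (v_P − v_S) = Δt · (6.79·3.79)/(6.79−3.79) ≈ 8.5780·Δt.
So d_A = 144.21, d_B = 266.02, d_C = 279.04 km.
Circle about each station: (x + 137.3)² + (y + 146.3)² = 144.21²; (x − 124.8)² + (y + 106.5)² = 266.02²; (x − 136.1)² + (y − 107.0)² = 279.04².
Subtracting pairs of circle equations eliminates x²+y² and gives linear equations (the radical axes):
524.2 x + 79.6 y = -63307.81
546.8 x + 506.6 y = -67349.57
Solving the 2×2 system: x ≈ -120.3, y ≈ -3.1 km.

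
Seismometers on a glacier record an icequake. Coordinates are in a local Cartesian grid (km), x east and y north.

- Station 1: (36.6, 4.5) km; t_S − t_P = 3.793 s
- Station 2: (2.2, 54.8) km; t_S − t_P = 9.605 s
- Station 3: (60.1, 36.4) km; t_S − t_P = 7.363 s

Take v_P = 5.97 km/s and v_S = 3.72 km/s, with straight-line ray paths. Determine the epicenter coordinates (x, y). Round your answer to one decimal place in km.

Distance from S−P lag: d = Δt · v_P v_S / (v_P − v_S) = Δt · (5.97·3.72)/(5.97−3.72) ≈ 9.8704·Δt.
So d_Station 1 = 37.44, d_Station 2 = 94.81, d_Station 3 = 72.68 km.
Circle about each station: (x − 36.6)² + (y − 4.5)² = 37.44²; (x − 2.2)² + (y − 54.8)² = 94.81²; (x − 60.1)² + (y − 36.4)² = 72.68².
Subtracting the Station 1 equation from the Station 2 and Station 3 equations removes the quadratic terms:
-68.8 x + 100.6 y = -5939.11
47.0 x + 63.8 y = -303.47
Solving the 2×2 system: x ≈ 38.2, y ≈ -32.9 km.
Check against Station 1 (with the unrounded x, y): √((x − 36.6)²+(y − 4.5)²) = 37.44 ≈ 37.44 km. ✓

38.2 km east, -32.9 km north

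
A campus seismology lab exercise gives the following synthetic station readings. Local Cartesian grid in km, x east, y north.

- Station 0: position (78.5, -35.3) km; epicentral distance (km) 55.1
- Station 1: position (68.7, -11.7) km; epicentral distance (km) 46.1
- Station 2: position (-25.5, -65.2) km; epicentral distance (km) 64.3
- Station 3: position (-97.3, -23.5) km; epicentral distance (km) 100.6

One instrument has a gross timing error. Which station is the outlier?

Station 3

Solve using three stations at a time. Using Station 0, Station 1, Station 2 (subtract circle equations pairwise → linear system) gives (x, y) ≈ (24.4, -24.6).
Distances from that point to each station vs reported:
  Station 0: calculated 55.1 vs reported 55.1 → residual 0.0 km
  Station 1: calculated 46.1 vs reported 46.1 → residual 0.0 km
  Station 2: calculated 64.3 vs reported 64.3 → residual 0.0 km
  Station 3: calculated 121.7 vs reported 100.6 → residual 21.1 km
Station 0, Station 1, Station 2 are mutually consistent (residuals ≈ 0); Station 3 is off by 21.1 km.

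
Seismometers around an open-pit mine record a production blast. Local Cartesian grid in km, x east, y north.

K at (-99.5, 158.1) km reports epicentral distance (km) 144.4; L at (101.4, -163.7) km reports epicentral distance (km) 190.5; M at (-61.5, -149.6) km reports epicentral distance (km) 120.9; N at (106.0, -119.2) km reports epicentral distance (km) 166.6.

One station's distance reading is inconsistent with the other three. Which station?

K

Solve using three stations at a time. Using L, M, N (subtract circle equations pairwise → linear system) gives (x, y) ≈ (-35.7, -31.1).
Distances from that point to each station vs reported:
  K: calculated 199.7 vs reported 144.4 → residual 55.3 km
  L: calculated 190.7 vs reported 190.5 → residual 0.2 km
  M: calculated 121.2 vs reported 120.9 → residual 0.3 km
  N: calculated 166.8 vs reported 166.6 → residual 0.2 km
L, M, N are mutually consistent (residuals ≈ 0); K is off by 55.3 km.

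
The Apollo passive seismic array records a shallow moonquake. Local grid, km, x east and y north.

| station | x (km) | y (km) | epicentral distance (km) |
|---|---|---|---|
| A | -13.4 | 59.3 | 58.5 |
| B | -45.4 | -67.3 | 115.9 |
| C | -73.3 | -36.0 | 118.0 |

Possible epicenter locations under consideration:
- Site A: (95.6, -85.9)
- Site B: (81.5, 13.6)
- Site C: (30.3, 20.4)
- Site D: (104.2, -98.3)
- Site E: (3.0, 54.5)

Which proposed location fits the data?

For each candidate, compare |candidate − station| to the reported distance:
Site A: residuals A 123.1, B 26.3, C 58.1 → max 123.1 km
Site B: residuals A 46.8, B 34.6, C 44.6 → max 46.8 km
Site C: residuals A 0.0, B 0.0, C 0.0 → max 0.0 km
Site D: residuals A 138.1, B 36.9, C 70.1 → max 138.1 km
Site E: residuals A 41.4, B 15.2, C 0.4 → max 41.4 km
Only Site C has all residuals ≈ 0.

Site C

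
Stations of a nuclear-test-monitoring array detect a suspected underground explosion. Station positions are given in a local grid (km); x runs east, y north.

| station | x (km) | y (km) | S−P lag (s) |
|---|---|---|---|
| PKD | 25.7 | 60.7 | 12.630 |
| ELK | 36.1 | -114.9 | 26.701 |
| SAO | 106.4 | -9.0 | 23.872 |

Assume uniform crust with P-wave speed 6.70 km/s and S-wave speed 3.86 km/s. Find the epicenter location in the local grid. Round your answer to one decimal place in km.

Distance from S−P lag: d = Δt · v_P v_S / (v_P − v_S) = Δt · (6.70·3.86)/(6.70−3.86) ≈ 9.1063·Δt.
So d_PKD = 115.01, d_ELK = 243.15, d_SAO = 217.39 km.
Circle about each station: (x − 25.7)² + (y − 60.7)² = 115.01²; (x − 36.1)² + (y + 114.9)² = 243.15²; (x − 106.4)² + (y + 9.0)² = 217.39².
Subtracting the PKD equation from the ELK and SAO equations removes the quadratic terms:
20.8 x − 351.2 y = -35734.38
161.4 x − 139.4 y = -26974.13
Solving the 2×2 system: x ≈ -83.5, y ≈ 96.8 km.
Check against PKD (with the unrounded x, y): √((x − 25.7)²+(y − 60.7)²) = 115.03 ≈ 115.01 km. ✓

x ≈ -83.5 km, y ≈ 96.8 km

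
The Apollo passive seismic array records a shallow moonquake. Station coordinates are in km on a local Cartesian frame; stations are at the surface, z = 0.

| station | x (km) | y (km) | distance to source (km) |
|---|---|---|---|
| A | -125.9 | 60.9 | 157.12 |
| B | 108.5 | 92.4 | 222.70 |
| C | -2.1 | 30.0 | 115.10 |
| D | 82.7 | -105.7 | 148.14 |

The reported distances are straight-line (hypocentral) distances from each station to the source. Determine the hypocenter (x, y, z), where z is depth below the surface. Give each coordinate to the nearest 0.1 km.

Each station gives a sphere (x−x_i)² + (y−y_i)² + z² = d_i² (stations at z=0).
Subtracting the A sphere from B and C: z² cancels, leaving linear equations in x and y:
468.8 x + 63.0 y = -24158.21
247.6 x − 61.8 y = -7216.53
Solving: x ≈ -43.697, y ≈ -58.300 km (keep extra digits for the depth step; rounded: -43.7, -58.3).
Then from the A sphere: z² = 157.12² − (x + 125.9)² − (y − 60.9)² with x = -43.697, y = -58.300, so z ≈ 60.998 ≈ 61.0 km.

(-43.7, -58.3, 61.0)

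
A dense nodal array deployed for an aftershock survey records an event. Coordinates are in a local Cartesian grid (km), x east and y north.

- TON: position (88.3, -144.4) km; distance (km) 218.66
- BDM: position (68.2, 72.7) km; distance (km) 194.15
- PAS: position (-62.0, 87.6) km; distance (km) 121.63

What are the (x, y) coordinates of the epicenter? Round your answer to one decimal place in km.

Circle about each station: (x − 88.3)² + (y + 144.4)² = 218.66²; (x − 68.2)² + (y − 72.7)² = 194.15²; (x + 62.0)² + (y − 87.6)² = 121.63².
Subtracting the TON equation from the BDM and PAS equations removes the quadratic terms:
-40.2 x + 434.2 y = -8593.75
-300.6 x + 464.0 y = 15887.85
Solving the 2×2 system: x ≈ -97.3, y ≈ -28.8 km.

(-97.3, -28.8)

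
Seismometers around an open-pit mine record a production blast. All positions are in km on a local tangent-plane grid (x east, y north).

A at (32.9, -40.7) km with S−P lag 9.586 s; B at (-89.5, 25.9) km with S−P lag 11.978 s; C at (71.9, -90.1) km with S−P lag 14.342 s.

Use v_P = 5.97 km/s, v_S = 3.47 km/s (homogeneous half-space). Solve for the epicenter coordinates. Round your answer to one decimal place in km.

x ≈ -43.6 km, y ≈ -62.1 km

Distance from S−P lag: d = Δt · v_P v_S / (v_P − v_S) = Δt · (5.97·3.47)/(5.97−3.47) ≈ 8.2864·Δt.
So d_A = 79.43, d_B = 99.25, d_C = 118.84 km.
Circle about each station: (x − 32.9)² + (y + 40.7)² = 79.43²; (x + 89.5)² + (y − 25.9)² = 99.25²; (x − 71.9)² + (y + 90.1)² = 118.84².
Subtracting the A equation from the B and C equations removes the quadratic terms:
-244.8 x + 133.2 y = 2400.72
78.0 x − 98.8 y = 2734.90
Solving the 2×2 system: x ≈ -43.6, y ≈ -62.1 km.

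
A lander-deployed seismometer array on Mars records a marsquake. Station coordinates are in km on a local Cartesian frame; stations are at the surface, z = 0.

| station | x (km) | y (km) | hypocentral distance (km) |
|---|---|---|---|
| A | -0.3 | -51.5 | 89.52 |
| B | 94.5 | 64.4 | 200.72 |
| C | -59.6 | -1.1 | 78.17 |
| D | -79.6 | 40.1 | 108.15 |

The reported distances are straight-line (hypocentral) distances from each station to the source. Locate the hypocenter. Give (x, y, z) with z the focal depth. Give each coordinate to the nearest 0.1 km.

Each station gives a sphere (x−x_i)² + (y−y_i)² + z² = d_i² (stations at z=0).
Subtracting the A sphere from B and C: z² cancels, leaving linear equations in x and y:
189.6 x + 231.8 y = -21849.42
-118.6 x + 100.8 y = 2804.31
Solving: x ≈ -61.207, y ≈ -44.195 km (keep extra digits for the depth step; rounded: -61.2, -44.2).
Then from the A sphere: z² = 89.52² − (x + 0.3)² − (y + 51.5)² with x = -61.207, y = -44.195, so z ≈ 65.198 ≈ 65.2 km.

(-61.2, -44.2, 65.2)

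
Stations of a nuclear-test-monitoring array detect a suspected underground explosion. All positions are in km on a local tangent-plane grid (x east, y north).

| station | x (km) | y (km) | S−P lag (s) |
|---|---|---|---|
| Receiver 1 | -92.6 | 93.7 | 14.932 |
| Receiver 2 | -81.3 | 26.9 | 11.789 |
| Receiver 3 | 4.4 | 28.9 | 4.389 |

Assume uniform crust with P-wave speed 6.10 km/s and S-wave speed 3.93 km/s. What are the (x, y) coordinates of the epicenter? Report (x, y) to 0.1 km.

(47.3, 6.3)

Distance from S−P lag: d = Δt · v_P v_S / (v_P − v_S) = Δt · (6.10·3.93)/(6.10−3.93) ≈ 11.0475·Δt.
So d_Receiver 1 = 164.96, d_Receiver 2 = 130.24, d_Receiver 3 = 48.49 km.
Circle about each station: (x + 92.6)² + (y − 93.7)² = 164.96²; (x + 81.3)² + (y − 26.9)² = 130.24²; (x − 4.4)² + (y − 28.9)² = 48.49².
Subtracting the Receiver 1 equation from the Receiver 2 and Receiver 3 equations removes the quadratic terms:
22.6 x − 133.6 y = 228.19
194.0 x − 129.6 y = 8360.64
Solving the 2×2 system: x ≈ 47.3, y ≈ 6.3 km.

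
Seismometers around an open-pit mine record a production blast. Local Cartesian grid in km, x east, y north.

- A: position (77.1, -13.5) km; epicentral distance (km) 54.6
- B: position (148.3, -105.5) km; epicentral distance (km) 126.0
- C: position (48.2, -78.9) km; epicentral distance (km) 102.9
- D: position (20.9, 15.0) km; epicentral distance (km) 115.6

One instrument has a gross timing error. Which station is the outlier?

Solve using three stations at a time. Using A, C, D (subtract circle equations pairwise → linear system) gives (x, y) ≈ (131.6, -18.5).
Distances from that point to each station vs reported:
  A: calculated 54.7 vs reported 54.6 → residual 0.1 km
  B: calculated 88.6 vs reported 126.0 → residual 37.4 km
  C: calculated 103.0 vs reported 102.9 → residual 0.1 km
  D: calculated 115.7 vs reported 115.6 → residual 0.1 km
A, C, D are mutually consistent (residuals ≈ 0); B is off by 37.4 km.

B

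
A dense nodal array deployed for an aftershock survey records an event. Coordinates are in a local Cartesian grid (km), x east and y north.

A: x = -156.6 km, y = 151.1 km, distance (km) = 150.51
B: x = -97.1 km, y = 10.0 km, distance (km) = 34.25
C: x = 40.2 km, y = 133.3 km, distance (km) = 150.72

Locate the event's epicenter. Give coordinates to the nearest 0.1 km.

Circle about each station: (x + 156.6)² + (y − 151.1)² = 150.51²; (x + 97.1)² + (y − 10.0)² = 34.25²; (x − 40.2)² + (y − 133.3)² = 150.72².
Subtracting pairs of circle equations eliminates x²+y² and gives linear equations (the radical axes):
119.0 x − 282.2 y = -16346.16
393.6 x − 35.6 y = -28033.10
Solving the 2×2 system: x ≈ -68.6, y ≈ 29.0 km.

-68.6 km east, 29.0 km north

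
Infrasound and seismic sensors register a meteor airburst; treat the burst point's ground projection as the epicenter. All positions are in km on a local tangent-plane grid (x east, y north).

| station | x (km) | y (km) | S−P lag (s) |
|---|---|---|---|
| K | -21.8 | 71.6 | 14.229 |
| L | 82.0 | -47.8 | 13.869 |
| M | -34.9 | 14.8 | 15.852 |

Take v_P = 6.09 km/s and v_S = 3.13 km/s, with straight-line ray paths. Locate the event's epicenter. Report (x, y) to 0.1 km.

x ≈ 64.1 km, y ≈ 39.7 km

Distance from S−P lag: d = Δt · v_P v_S / (v_P − v_S) = Δt · (6.09·3.13)/(6.09−3.13) ≈ 6.4398·Δt.
So d_K = 91.63, d_L = 89.31, d_M = 102.08 km.
Circle about each station: (x + 21.8)² + (y − 71.6)² = 91.63²; (x − 82.0)² + (y + 47.8)² = 89.31²; (x + 34.9)² + (y − 14.8)² = 102.08².
Subtracting the K equation from the L and M equations removes the quadratic terms:
207.6 x − 238.8 y = 3826.82
-26.2 x − 113.6 y = -6189.02
Solving the 2×2 system: x ≈ 64.1, y ≈ 39.7 km.
Check against K (with the unrounded x, y): √((x + 21.8)²+(y − 71.6)²) = 91.63 ≈ 91.63 km. ✓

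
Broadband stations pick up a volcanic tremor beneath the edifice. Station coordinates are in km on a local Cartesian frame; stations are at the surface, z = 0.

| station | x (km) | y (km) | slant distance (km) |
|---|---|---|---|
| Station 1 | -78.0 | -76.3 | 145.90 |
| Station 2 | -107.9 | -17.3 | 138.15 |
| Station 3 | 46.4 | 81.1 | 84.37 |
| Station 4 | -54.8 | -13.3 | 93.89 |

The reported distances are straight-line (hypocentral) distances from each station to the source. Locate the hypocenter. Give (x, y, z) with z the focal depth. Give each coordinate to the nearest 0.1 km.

Each station gives a sphere (x−x_i)² + (y−y_i)² + z² = d_i² (stations at z=0).
Subtracting the Station 1 sphere from Station 2 and Station 3: z² cancels, leaving linear equations in x and y:
-59.8 x + 118.0 y = 2237.40
248.8 x + 314.8 y = 10992.99
Solving: x ≈ 12.304, y ≈ 25.196 km (keep extra digits for the depth step; rounded: 12.3, 25.2).
Then from the Station 1 sphere: z² = 145.90² − (x + 78.0)² − (y + 76.3)² with x = 12.304, y = 25.196, so z ≈ 53.203 ≈ 53.2 km.

x ≈ 12.3 km, y ≈ 25.2 km, depth ≈ 53.2 km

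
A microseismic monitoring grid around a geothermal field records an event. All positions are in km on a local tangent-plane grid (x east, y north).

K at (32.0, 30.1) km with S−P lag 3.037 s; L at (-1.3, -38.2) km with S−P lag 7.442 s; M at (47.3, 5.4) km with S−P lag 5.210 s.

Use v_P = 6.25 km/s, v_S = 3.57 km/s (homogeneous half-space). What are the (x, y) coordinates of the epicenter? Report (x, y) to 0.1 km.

(7.7, 23.1)

Distance from S−P lag: d = Δt · v_P v_S / (v_P − v_S) = Δt · (6.25·3.57)/(6.25−3.57) ≈ 8.3256·Δt.
So d_K = 25.28, d_L = 61.96, d_M = 43.38 km.
Circle about each station: (x − 32.0)² + (y − 30.1)² = 25.28²; (x + 1.3)² + (y + 38.2)² = 61.96²; (x − 47.3)² + (y − 5.4)² = 43.38².
Subtracting pairs of circle equations eliminates x²+y² and gives linear equations (the radical axes):
-66.6 x − 136.6 y = -3669.04
30.6 x − 49.4 y = -906.31
Solving the 2×2 system: x ≈ 7.7, y ≈ 23.1 km.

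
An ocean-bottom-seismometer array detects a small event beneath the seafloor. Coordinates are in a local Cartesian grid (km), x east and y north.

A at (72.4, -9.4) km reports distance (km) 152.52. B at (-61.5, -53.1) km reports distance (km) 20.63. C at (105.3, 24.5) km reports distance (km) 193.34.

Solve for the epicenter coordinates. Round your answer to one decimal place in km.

x ≈ -77.1 km, y ≈ -39.6 km

Circle about each station: (x − 72.4)² + (y + 9.4)² = 152.52²; (x + 61.5)² + (y + 53.1)² = 20.63²; (x − 105.3)² + (y − 24.5)² = 193.34².
Subtracting the A equation from the B and C equations removes the quadratic terms:
-267.8 x − 87.4 y = 24108.49
65.8 x + 67.8 y = -7759.79
Solving the 2×2 system: x ≈ -77.1, y ≈ -39.6 km.
Check against A (with the unrounded x, y): √((x − 72.4)²+(y + 9.4)²) = 152.52 ≈ 152.52 km. ✓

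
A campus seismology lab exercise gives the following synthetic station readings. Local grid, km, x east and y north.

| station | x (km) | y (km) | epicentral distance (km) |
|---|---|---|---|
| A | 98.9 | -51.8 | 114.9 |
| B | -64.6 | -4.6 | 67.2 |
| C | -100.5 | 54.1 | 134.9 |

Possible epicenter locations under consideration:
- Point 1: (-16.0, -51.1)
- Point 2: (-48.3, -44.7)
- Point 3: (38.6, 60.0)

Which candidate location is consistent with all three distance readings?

For each candidate, compare |candidate − station| to the reported distance:
Point 1: residuals A 0.0, B 0.1, C 0.0 → max 0.1 km
Point 2: residuals A 32.5, B 23.9, C 23.2 → max 32.5 km
Point 3: residuals A 12.1, B 54.6, C 4.3 → max 54.6 km
Only Point 1 has all residuals ≈ 0.

Point 1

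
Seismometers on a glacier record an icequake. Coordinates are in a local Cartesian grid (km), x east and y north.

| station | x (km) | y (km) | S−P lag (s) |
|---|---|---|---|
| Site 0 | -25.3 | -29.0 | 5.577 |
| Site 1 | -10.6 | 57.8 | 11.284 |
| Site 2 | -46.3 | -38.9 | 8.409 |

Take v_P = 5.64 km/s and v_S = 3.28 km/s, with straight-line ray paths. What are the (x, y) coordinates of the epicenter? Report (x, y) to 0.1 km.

Distance from S−P lag: d = Δt · v_P v_S / (v_P − v_S) = Δt · (5.64·3.28)/(5.64−3.28) ≈ 7.8386·Δt.
So d_Site 0 = 43.72, d_Site 1 = 88.45, d_Site 2 = 65.92 km.
Circle about each station: (x + 25.3)² + (y + 29.0)² = 43.72²; (x + 10.6)² + (y − 57.8)² = 88.45²; (x + 46.3)² + (y + 38.9)² = 65.92².
Subtracting the Site 0 equation from the Site 1 and Site 2 equations removes the quadratic terms:
29.4 x + 173.6 y = -3939.85
-42.0 x − 19.8 y = -258.20
Solving the 2×2 system: x ≈ 18.3, y ≈ -25.8 km.

(18.3, -25.8)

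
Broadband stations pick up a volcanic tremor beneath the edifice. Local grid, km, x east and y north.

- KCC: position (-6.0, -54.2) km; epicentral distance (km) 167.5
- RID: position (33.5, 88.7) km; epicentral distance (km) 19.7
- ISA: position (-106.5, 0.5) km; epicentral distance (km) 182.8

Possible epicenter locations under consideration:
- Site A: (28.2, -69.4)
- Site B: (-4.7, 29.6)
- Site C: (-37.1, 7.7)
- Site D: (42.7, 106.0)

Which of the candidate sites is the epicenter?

Site D

For each candidate, compare |candidate − station| to the reported distance:
Site A: residuals KCC 130.1, RID 138.5, ISA 31.0 → max 138.5 km
Site B: residuals KCC 83.7, RID 50.7, ISA 76.9 → max 83.7 km
Site C: residuals KCC 98.2, RID 87.7, ISA 113.0 → max 113.0 km
Site D: residuals KCC 0.1, RID 0.1, ISA 0.1 → max 0.1 km
Only Site D has all residuals ≈ 0.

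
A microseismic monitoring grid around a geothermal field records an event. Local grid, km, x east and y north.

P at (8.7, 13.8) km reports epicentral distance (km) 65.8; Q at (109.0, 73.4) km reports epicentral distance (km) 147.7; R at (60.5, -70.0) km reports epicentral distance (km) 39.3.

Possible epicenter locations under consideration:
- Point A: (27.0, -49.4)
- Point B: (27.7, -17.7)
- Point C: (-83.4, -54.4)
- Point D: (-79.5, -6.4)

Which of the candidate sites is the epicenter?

For each candidate, compare |candidate − station| to the reported distance:
Point A: residuals P 0.0, Q 0.0, R 0.0 → max 0.0 km
Point B: residuals P 29.0, Q 25.6, R 22.4 → max 29.0 km
Point C: residuals P 48.8, Q 83.3, R 105.4 → max 105.4 km
Point D: residuals P 24.7, Q 57.0, R 114.5 → max 114.5 km
Only Point A has all residuals ≈ 0.

Point A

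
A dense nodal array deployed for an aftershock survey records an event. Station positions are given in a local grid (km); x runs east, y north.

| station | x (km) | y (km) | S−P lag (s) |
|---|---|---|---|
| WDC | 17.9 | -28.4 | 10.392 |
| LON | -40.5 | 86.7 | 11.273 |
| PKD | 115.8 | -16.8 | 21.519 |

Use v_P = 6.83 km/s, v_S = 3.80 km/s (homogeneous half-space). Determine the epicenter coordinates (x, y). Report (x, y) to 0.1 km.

-68.2 km east, -5.8 km north

Distance from S−P lag: d = Δt · v_P v_S / (v_P − v_S) = Δt · (6.83·3.80)/(6.83−3.80) ≈ 8.5657·Δt.
So d_WDC = 89.01, d_LON = 96.56, d_PKD = 184.32 km.
Circle about each station: (x − 17.9)² + (y + 28.4)² = 89.01²; (x + 40.5)² + (y − 86.7)² = 96.56²; (x − 115.8)² + (y + 16.8)² = 184.32².
Subtracting the WDC equation from the LON and PKD equations removes the quadratic terms:
-116.8 x + 230.2 y = 6629.12
195.8 x + 23.2 y = -13486.17
Solving the 2×2 system: x ≈ -68.2, y ≈ -5.8 km.
Check against WDC (with the unrounded x, y): √((x − 17.9)²+(y + 28.4)²) = 89.01 ≈ 89.01 km. ✓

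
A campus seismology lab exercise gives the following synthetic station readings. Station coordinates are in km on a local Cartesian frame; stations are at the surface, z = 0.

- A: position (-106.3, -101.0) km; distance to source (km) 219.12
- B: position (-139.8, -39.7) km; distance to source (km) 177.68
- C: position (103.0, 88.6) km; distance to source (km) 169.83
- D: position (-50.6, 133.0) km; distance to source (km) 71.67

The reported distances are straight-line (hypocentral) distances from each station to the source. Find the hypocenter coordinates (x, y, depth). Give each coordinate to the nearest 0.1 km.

Each station gives a sphere (x−x_i)² + (y−y_i)² + z² = d_i² (stations at z=0).
Subtracting the A sphere from B and C: z² cancels, leaving linear equations in x and y:
-67.0 x + 122.6 y = 16062.83
418.6 x + 379.2 y = 16129.62
Solving: x ≈ -53.613, y ≈ 101.719 km (keep extra digits for the depth step; rounded: -53.6, 101.7).
Then from the A sphere: z² = 219.12² − (x + 106.3)² − (y + 101.0)² with x = -53.613, y = 101.719, so z ≈ 64.364 ≈ 64.4 km.

x ≈ -53.6 km, y ≈ 101.7 km, depth ≈ 64.4 km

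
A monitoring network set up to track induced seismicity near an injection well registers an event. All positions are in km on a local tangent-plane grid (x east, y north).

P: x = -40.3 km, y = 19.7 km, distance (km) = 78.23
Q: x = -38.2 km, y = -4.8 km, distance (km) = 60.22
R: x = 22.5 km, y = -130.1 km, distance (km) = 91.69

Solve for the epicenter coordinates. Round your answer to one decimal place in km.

Circle about each station: (x + 40.3)² + (y − 19.7)² = 78.23²; (x + 38.2)² + (y + 4.8)² = 60.22²; (x − 22.5)² + (y + 130.1)² = 91.69².
Subtracting the P equation from the Q and R equations removes the quadratic terms:
4.2 x − 49.0 y = 1963.58
125.6 x − 299.6 y = 13132.96
Solving the 2×2 system: x ≈ 11.3, y ≈ -39.1 km.

11.3 km east, -39.1 km north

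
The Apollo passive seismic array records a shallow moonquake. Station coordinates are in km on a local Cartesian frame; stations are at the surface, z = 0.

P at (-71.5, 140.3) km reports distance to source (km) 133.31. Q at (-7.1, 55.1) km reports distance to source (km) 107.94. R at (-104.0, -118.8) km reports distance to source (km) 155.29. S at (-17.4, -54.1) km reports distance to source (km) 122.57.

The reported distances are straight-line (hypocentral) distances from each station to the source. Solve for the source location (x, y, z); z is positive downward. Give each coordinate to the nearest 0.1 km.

Each station gives a sphere (x−x_i)² + (y−y_i)² + z² = d_i² (stations at z=0).
Subtracting the P sphere from Q and R: z² cancels, leaving linear equations in x and y:
128.8 x − 170.4 y = -15589.41
-65.0 x − 518.2 y = -6210.33
Solving: x ≈ -90.210, y ≈ 23.300 km (keep extra digits for the depth step; rounded: -90.2, 23.3).
Then from the P sphere: z² = 133.31² − (x + 71.5)² − (y − 140.3)² with x = -90.210, y = 23.300, so z ≈ 61.094 ≈ 61.1 km.

x ≈ -90.2 km, y ≈ 23.3 km, depth ≈ 61.1 km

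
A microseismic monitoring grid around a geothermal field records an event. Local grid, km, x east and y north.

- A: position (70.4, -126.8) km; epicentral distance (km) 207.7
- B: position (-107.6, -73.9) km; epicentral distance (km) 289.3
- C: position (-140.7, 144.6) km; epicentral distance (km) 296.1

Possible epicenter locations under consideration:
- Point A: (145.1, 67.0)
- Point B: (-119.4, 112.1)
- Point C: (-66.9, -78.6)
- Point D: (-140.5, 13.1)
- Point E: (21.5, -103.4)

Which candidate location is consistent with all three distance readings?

Point A

For each candidate, compare |candidate − station| to the reported distance:
Point A: residuals A 0.0, B 0.0, C 0.0 → max 0.0 km
Point B: residuals A 97.4, B 102.9, C 257.2 → max 257.2 km
Point C: residuals A 62.2, B 248.3, C 61.0 → max 248.3 km
Point D: residuals A 45.4, B 196.3, C 164.6 → max 196.3 km
Point E: residuals A 153.5, B 156.9, C 0.2 → max 156.9 km
Only Point A has all residuals ≈ 0.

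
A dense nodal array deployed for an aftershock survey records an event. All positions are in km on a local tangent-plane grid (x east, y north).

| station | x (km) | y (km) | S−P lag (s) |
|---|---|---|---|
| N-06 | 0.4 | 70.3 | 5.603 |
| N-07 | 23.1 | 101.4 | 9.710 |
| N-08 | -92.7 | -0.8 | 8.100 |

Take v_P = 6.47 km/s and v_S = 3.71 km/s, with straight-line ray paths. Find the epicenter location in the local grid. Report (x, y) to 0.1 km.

Distance from S−P lag: d = Δt · v_P v_S / (v_P − v_S) = Δt · (6.47·3.71)/(6.47−3.71) ≈ 8.6970·Δt.
So d_N-06 = 48.73, d_N-07 = 84.45, d_N-08 = 70.45 km.
Circle about each station: (x − 0.4)² + (y − 70.3)² = 48.73²; (x − 23.1)² + (y − 101.4)² = 84.45²; (x + 92.7)² + (y + 0.8)² = 70.45².
Subtracting pairs of circle equations eliminates x²+y² and gives linear equations (the radical axes):
45.4 x + 62.2 y = 1116.13
-186.2 x − 142.2 y = 1063.09
Solving the 2×2 system: x ≈ -43.9, y ≈ 50.0 km.
Check against N-06 (with the unrounded x, y): √((x − 0.4)²+(y − 70.3)²) = 48.71 ≈ 48.73 km. ✓

-43.9 km east, 50.0 km north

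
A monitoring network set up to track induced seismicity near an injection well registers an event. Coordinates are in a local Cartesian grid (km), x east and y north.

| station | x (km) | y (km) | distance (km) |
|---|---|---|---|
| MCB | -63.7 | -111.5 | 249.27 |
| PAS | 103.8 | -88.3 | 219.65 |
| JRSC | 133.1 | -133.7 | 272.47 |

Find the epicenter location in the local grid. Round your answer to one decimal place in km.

Circle about each station: (x + 63.7)² + (y + 111.5)² = 249.27²; (x − 103.8)² + (y + 88.3)² = 219.65²; (x − 133.1)² + (y + 133.7)² = 272.47².
Subtracting the MCB equation from the PAS and JRSC equations removes the quadratic terms:
335.0 x + 46.4 y = 15970.80
393.6 x − 44.4 y = 6996.99
Solving the 2×2 system: x ≈ 31.2, y ≈ 119.0 km.
Check against MCB (with the unrounded x, y): √((x + 63.7)²+(y + 111.5)²) = 249.24 ≈ 249.27 km. ✓

x ≈ 31.2 km, y ≈ 119.0 km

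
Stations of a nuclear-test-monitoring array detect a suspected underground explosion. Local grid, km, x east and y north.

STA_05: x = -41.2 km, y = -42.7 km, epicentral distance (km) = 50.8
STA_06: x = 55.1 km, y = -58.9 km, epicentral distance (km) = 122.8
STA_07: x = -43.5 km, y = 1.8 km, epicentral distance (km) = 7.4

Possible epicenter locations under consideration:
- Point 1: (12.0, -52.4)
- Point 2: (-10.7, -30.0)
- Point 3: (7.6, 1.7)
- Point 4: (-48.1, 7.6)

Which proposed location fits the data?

For each candidate, compare |candidate − station| to the reported distance:
Point 1: residuals STA_05 3.3, STA_06 79.2, STA_07 70.2 → max 79.2 km
Point 2: residuals STA_05 17.8, STA_06 50.9, STA_07 38.3 → max 50.9 km
Point 3: residuals STA_05 15.2, STA_06 45.8, STA_07 43.7 → max 45.8 km
Point 4: residuals STA_05 0.0, STA_06 0.0, STA_07 0.0 → max 0.0 km
Only Point 4 has all residuals ≈ 0.

Point 4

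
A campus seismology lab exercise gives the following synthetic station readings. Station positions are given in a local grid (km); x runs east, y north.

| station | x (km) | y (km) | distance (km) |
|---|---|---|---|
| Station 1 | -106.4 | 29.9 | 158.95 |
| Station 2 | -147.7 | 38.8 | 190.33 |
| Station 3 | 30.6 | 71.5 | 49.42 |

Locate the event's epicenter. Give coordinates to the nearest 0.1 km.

(24.2, 120.5)

Circle about each station: (x + 106.4)² + (y − 29.9)² = 158.95²; (x + 147.7)² + (y − 38.8)² = 190.33²; (x − 30.6)² + (y − 71.5)² = 49.42².
Subtracting the Station 1 equation from the Station 2 and Station 3 equations removes the quadratic terms:
-82.6 x + 17.8 y = 145.35
274.0 x + 83.2 y = 16656.41
Solving the 2×2 system: x ≈ 24.2, y ≈ 120.5 km.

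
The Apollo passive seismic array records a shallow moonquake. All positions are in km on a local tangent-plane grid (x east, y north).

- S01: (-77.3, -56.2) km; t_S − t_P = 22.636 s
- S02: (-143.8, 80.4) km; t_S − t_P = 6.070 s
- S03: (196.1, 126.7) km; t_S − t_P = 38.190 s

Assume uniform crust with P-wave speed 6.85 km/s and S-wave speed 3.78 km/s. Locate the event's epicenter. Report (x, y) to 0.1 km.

Distance from S−P lag: d = Δt · v_P v_S / (v_P − v_S) = Δt · (6.85·3.78)/(6.85−3.78) ≈ 8.4342·Δt.
So d_S01 = 190.92, d_S02 = 51.20, d_S03 = 322.10 km.
Circle about each station: (x + 77.3)² + (y + 56.2)² = 190.92²; (x + 143.8)² + (y − 80.4)² = 51.20²; (x − 196.1)² + (y − 126.7)² = 322.10².
Subtracting the S01 equation from the S02 and S03 equations removes the quadratic terms:
-133.0 x + 273.2 y = 51837.88
546.8 x + 365.8 y = -21923.59
Solving the 2×2 system: x ≈ -126.0, y ≈ 128.4 km.

(-126.0, 128.4)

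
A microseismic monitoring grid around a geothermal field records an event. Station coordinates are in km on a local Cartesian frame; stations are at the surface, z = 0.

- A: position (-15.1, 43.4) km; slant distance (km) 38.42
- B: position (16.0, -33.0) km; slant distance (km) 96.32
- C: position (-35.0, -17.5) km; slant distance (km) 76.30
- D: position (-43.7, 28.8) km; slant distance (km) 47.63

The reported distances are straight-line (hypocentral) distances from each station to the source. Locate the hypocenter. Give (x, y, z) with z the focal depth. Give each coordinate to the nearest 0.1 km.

Each station gives a sphere (x−x_i)² + (y−y_i)² + z² = d_i² (stations at z=0).
Subtracting the A sphere from B and C: z² cancels, leaving linear equations in x and y:
62.2 x − 152.8 y = -8568.02
-39.8 x − 121.8 y = -4925.91
Solving: x ≈ -21.300, y ≈ 47.403 km (keep extra digits for the depth step; rounded: -21.3, 47.4).
Then from the A sphere: z² = 38.42² − (x + 15.1)² − (y − 43.4)² with x = -21.300, y = 47.403, so z ≈ 37.705 ≈ 37.7 km.

(-21.3, 47.4, 37.7)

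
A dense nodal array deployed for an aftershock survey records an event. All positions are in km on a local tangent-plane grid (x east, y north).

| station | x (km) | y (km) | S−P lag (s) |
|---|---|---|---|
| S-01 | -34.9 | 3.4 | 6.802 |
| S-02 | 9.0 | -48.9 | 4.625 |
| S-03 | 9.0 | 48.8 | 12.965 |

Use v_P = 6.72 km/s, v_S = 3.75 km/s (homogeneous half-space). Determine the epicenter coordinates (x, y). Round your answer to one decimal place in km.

Distance from S−P lag: d = Δt · v_P v_S / (v_P − v_S) = Δt · (6.72·3.75)/(6.72−3.75) ≈ 8.4848·Δt.
So d_S-01 = 57.71, d_S-02 = 39.24, d_S-03 = 110.01 km.
Circle about each station: (x + 34.9)² + (y − 3.4)² = 57.71²; (x − 9.0)² + (y + 48.9)² = 39.24²; (x − 9.0)² + (y − 48.8)² = 110.01².
Subtracting the S-01 equation from the S-02 and S-03 equations removes the quadratic terms:
87.8 x − 104.6 y = 3033.31
87.8 x + 90.8 y = -7538.89
Solving the 2×2 system: x ≈ -29.9, y ≈ -54.1 km.

(-29.9, -54.1)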